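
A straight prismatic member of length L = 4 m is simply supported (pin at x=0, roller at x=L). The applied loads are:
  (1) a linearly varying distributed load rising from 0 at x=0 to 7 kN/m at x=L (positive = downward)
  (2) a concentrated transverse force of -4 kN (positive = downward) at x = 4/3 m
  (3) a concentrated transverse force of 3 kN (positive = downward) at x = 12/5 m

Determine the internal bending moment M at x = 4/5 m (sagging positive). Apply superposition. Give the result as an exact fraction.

M(4/5) = 904/375 kN·m

Load 1 — triangular load w₀=7 kN/m (0→w₀ over full span):
  M_1 = w₀Lx/6 - w₀x³/(6L) = 7·4·(4/5)/6 - 7·(4/5)³/(6·4) = 448/125 kN·m
Load 2 — point force P=-4 kN at a=4/3 m (b=L-a=8/3):
  M_2 = Pbx/L  [x≤a] = (-4)·(8/3)·(4/5)/4 = -32/15 kN·m
Load 3 — point force P=3 kN at a=12/5 m (b=L-a=8/5):
  M_3 = Pbx/L  [x≤a] = 3·(8/5)·(4/5)/4 = 24/25 kN·m
Superposition: M = Σ M_i = 904/375 kN·m ≈ 2.410667 kN·m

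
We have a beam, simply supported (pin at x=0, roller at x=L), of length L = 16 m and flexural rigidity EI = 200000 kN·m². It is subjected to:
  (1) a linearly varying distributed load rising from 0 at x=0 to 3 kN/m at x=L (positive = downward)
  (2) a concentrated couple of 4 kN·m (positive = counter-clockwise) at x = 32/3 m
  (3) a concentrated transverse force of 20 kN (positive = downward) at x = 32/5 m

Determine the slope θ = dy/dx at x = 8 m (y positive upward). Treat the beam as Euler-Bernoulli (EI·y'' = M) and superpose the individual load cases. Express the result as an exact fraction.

Load 1 — triangular load w₀=3 kN/m (0→w₀ over full span):
  θ_1 = -w₀(7L⁴-30L²x²+15x⁴)/(360LEI) = -3·(7·16⁴-30·16²·8²+15·8⁴)/(360·16·200000) = -7/93750 rad
Load 2 — applied couple M₀=4 kN·m at a=32/3 m (b=L-a=16/3):
  θ_2 = (M₀x²/(2L)+C₁)/EI  [x≤a] with C₁=M₀(3b²-L²)/(6L)=-64/9 = (4·8²/(2·16)+(-64/9))/200000 = 1/225000 rad
Load 3 — point force P=20 kN at a=32/5 m (b=L-a=48/5):
  θ_3 = -Pa(2L²-6Lx+3x²+a²)/(6LEI)  [x>a] = -20·(32/5)·(2·16²-6·16·8+3·8²+(32/5)²)/(6·16·200000) = 12/78125 rad
Superposition: θ = Σ θ_i = 469/5625000 rad ≈ 0.000083 rad

θ(8) = 469/5625000 rad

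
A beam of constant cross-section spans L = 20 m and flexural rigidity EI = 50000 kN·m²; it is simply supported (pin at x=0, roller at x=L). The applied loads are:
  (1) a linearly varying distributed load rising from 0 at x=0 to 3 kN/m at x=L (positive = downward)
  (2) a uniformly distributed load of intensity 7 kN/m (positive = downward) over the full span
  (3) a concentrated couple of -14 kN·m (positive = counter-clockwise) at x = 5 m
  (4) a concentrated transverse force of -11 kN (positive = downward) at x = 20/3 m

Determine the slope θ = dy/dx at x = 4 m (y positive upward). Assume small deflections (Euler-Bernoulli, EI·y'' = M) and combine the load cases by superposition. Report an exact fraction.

θ(4) = -3338839/81000000 rad

Load 1 — triangular load w₀=3 kN/m (0→w₀ over full span):
  θ_1 = -w₀(7L⁴-30L²x²+15x⁴)/(360LEI) = -3·(7·20⁴-30·20²·4²+15·4⁴)/(360·20·50000) = -364/46875 rad
Load 2 — uniform load w=7 kN/m over full span:
  θ_2 = -w(L³-6Lx²+4x³)/(24EI) = -7·(20³-6·20·4²+4·4³)/(24·50000) = -231/6250 rad
Load 3 — applied couple M₀=-14 kN·m at a=5 m (b=L-a=15):
  θ_3 = (M₀x²/(2L)+C₁)/EI  [x≤a] with C₁=M₀(3b²-L²)/(6L)=-385/12 = ((-14)·4²/(2·20)+(-385/12))/50000 = -2261/3000000 rad
Load 4 — point force P=-11 kN at a=20/3 m (b=L-a=40/3):
  θ_4 = -Pb(L²-b²-3x²)/(6LEI)  [x≤a] = -(-11)·(40/3)·(20²-(40/3)²-3·4²)/(6·20·50000) = 1078/253125 rad
Superposition: θ = Σ θ_i = -3338839/81000000 rad ≈ -0.041220 rad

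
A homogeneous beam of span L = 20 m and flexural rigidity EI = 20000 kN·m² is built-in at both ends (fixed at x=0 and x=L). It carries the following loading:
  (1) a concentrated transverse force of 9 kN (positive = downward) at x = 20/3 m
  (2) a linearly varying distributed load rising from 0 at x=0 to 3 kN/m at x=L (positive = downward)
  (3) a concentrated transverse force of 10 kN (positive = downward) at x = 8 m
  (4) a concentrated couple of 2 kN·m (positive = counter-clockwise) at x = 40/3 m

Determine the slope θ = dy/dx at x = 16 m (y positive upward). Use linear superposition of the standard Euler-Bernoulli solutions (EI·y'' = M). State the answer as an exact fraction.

θ(16) = 1751/187500 rad

Load 1 — point force P=9 kN at a=20/3 m (b=L-a=40/3):
  θ_1 = Pa²(L-x)(2bL-(3b+a)(L-x))/(2L³EI)  [x>a] = 9·(20/3)²·(20-16)·(2·(40/3)·20-(3·(40/3)+(20/3))·(20-16))/(2·20³·20000) = 13/7500 rad
Load 2 — triangular load w₀=3 kN/m (0→w₀ over full span):
  θ_2 = -w₀(2x(L-x)(L-2x)(x+2L)+x²(L-x)²)/(120LEI) = -3·(2·16·(20-16)·(20-2·16)·(16+2·20)+16²·(20-16)²)/(120·20·20000) = 16/3125 rad
Load 3 — point force P=10 kN at a=8 m (b=L-a=12):
  θ_3 = Pa²(L-x)(2bL-(3b+a)(L-x))/(2L³EI)  [x>a] = 10·8²·(20-16)·(2·12·20-(3·12+8)·(20-16))/(2·20³·20000) = 38/15625 rad
Load 4 — applied couple M₀=2 kN·m at a=40/3 m (b=L-a=20/3):
  θ_4 = (R_Ax²/2 - M_Ax - M₀(x-a))/EI  [x>a] with R_A=2/15, M_A=2/3 = ((2/15)·16²/2 - (2/3)·16 - 2·(16-(40/3)))/20000 = 1/18750 rad
Superposition: θ = Σ θ_i = 1751/187500 rad ≈ 0.009339 rad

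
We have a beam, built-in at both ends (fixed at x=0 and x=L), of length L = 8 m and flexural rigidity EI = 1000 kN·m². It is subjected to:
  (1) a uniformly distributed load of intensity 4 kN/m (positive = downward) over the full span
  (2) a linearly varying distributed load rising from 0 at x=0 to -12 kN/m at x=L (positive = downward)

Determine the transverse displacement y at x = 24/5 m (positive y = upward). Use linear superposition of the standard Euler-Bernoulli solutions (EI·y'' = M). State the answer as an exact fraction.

y(24/5) = 43008/1953125 m

Load 1 — uniform load w=4 kN/m over full span:
  y_1 = -wx²(L-x)²/(24EI) = -4·(24/5)²·(8-(24/5))²/(24·1000) = -3072/78125 m
Load 2 — triangular load w₀=-12 kN/m (0→w₀ over full span):
  y_2 = -w₀x²(L-x)²(x+2L)/(120LEI) = -(-12)·(24/5)²·(8-(24/5))²·((24/5)+2·8)/(120·8·1000) = 119808/1953125 m
Superposition: y = Σ y_i = 43008/1953125 m ≈ 0.022020 m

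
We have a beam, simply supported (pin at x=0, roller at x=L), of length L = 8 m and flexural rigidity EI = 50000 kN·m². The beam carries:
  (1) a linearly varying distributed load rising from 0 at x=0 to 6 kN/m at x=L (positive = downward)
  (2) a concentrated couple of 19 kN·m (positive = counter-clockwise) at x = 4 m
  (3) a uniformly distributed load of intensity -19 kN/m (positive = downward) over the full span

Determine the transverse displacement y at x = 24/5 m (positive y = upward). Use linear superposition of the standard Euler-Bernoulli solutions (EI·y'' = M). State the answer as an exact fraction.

y(24/5) = 797973/48828125 m

Load 1 — triangular load w₀=6 kN/m (0→w₀ over full span):
  y_1 = -w₀x(7L⁴-10L²x²+3x⁴)/(360LEI) = -6·(24/5)·(7·8⁴-10·8²·(24/5)²+3·(24/5)⁴)/(360·8·50000) = -151552/48828125 m
Load 2 — applied couple M₀=19 kN·m at a=4 m (b=L-a=4):
  y_2 = (M₀x³/(6L)-M₀(x-a)²/2+C₁x)/EI  [x>a] with C₁=M₀(3b²-L²)/(6L)=-19/3 = (19·(24/5)³/(6·8)-19·((24/5)-4)²/2+(-19/3)·(24/5))/50000 = 57/390625 m
Load 3 — uniform load w=-19 kN/m over full span:
  y_3 = -wx(L³-2Lx²+x³)/(24EI) = -(-19)·(24/5)·(8³-2·8·(24/5)²+(24/5)³)/(24·50000) = 37696/1953125 m
Superposition: y = Σ y_i = 797973/48828125 m ≈ 0.016342 m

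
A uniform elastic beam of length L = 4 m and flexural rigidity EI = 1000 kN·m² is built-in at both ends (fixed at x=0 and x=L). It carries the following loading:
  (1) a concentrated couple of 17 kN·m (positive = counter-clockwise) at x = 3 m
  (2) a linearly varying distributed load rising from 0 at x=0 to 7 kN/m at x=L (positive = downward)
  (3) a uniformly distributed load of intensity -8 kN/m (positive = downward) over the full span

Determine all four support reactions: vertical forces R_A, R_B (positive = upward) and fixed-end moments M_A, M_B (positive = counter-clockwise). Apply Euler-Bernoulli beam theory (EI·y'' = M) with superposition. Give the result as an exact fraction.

Load 1 — applied couple M₀=17 kN·m at a=3 m (b=L-a=1):
  R_A = 6M₀ab/L³ = 6·17·3·1/4³ = 153/32 kN
  M_A = M₀b(2a-b)/L² = 17·1·(2·3-1)/4² = 85/16 kN·m
  R_B = -6M₀ab/L³ = -6·17·3·1/4³ = -153/32 kN
  M_B = M₀a(2b-a)/L² = 17·3·(2·1-3)/4² = -51/16 kN·m
Load 2 — triangular load w₀=7 kN/m (0→w₀ over full span):
  R_A = 3w₀L/20 = 3·7·4/20 = 21/5 kN
  M_A = w₀L²/30 = 7·4²/30 = 56/15 kN·m
  R_B = 7w₀L/20 = 7·7·4/20 = 49/5 kN
  M_B = -w₀L²/20 = -7·4²/20 = -28/5 kN·m
Load 3 — uniform load w=-8 kN/m over full span:
  R_A = wL/2 = (-8)·4/2 = -16 kN
  M_A = wL²/12 = (-8)·4²/12 = -32/3 kN·m
  R_B = wL/2 = (-8)·4/2 = -16 kN
  M_B = -wL²/12 = -(-8)·4²/12 = 32/3 kN·m
Superposition: R_A = -1123/160 kN, M_A = -389/240 kN·m, R_B = -1757/160 kN, M_B = 451/240 kN·m

R_A = -1123/160 kN, M_A = -389/240 kN·m, R_B = -1757/160 kN, M_B = 451/240 kN·m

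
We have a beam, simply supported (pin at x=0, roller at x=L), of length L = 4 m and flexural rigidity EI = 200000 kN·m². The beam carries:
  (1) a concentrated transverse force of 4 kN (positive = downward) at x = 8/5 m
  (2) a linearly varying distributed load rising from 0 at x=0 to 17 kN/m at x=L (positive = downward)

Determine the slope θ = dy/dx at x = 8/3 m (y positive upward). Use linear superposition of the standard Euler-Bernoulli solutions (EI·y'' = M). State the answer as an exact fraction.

Load 1 — point force P=4 kN at a=8/5 m (b=L-a=12/5):
  θ_1 = -Pa(2L²-6Lx+3x²+a²)/(6LEI)  [x>a] = -4·(8/5)·(2·4²-6·4·(8/3)+3·(8/3)²+(8/5)²)/(6·4·200000) = 38/3515625 rad
Load 2 — triangular load w₀=17 kN/m (0→w₀ over full span):
  θ_2 = -w₀(7L⁴-30L²x²+15x⁴)/(360LEI) = -17·(7·4⁴-30·4²·(8/3)²+15·(8/3)⁴)/(360·4·200000) = 1547/30375000 rad
Superposition: θ = Σ θ_i = 46883/759375000 rad ≈ 0.000062 rad

θ(8/3) = 46883/759375000 rad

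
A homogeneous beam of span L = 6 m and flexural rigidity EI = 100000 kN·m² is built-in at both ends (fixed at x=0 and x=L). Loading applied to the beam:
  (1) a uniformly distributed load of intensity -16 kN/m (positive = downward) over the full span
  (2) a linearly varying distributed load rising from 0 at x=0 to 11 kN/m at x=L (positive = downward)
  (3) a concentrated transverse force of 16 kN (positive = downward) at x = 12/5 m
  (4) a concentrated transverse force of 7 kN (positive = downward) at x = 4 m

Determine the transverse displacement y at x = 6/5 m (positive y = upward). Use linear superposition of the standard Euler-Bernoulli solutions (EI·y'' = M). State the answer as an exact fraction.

Load 1 — uniform load w=-16 kN/m over full span:
  y_1 = -wx²(L-x)²/(24EI) = -(-16)·(6/5)²·(6-(6/5))²/(24·100000) = 432/1953125 m
Load 2 — triangular load w₀=11 kN/m (0→w₀ over full span):
  y_2 = -w₀x²(L-x)²(x+2L)/(120LEI) = -11·(6/5)²·(6-(6/5))²·((6/5)+2·6)/(120·6·100000) = -3267/48828125 m
Load 3 — point force P=16 kN at a=12/5 m (b=L-a=18/5):
  y_3 = -Pb²x²(3aL-(3a+b)x)/(6L³EI)  [x≤a] = -16·(18/5)²·(6/5)²·(3·(12/5)·6-(3·(12/5)+(18/5))·(6/5))/(6·6³·100000) = -3402/48828125 m
Load 4 — point force P=7 kN at a=4 m (b=L-a=2):
  y_4 = -Pb²x²(3aL-(3a+b)x)/(6L³EI)  [x≤a] = -7·2²·(6/5)²·(3·4·6-(3·4+2)·(6/5))/(6·6³·100000) = -161/9375000 m
Superposition: y = Σ y_i = 79019/1171875000 m ≈ 0.000067 m

y(6/5) = 79019/1171875000 m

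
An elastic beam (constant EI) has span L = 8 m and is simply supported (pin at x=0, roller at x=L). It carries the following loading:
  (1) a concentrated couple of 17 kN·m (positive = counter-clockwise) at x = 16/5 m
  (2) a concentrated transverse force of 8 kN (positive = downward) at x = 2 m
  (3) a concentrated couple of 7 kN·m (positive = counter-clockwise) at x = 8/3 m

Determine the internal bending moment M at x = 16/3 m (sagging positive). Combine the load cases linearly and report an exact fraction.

M(16/3) = -8/3 kN·m

Load 1 — applied couple M₀=17 kN·m at a=16/5 m (b=L-a=24/5):
  M_1 = M₀x/L - M₀  [x>a] = 17·(16/3)/8 - 17 = -17/3 kN·m
Load 2 — point force P=8 kN at a=2 m (b=L-a=6):
  M_2 = Pa(L-x)/L  [x>a] = 8·2·(8-(16/3))/8 = 16/3 kN·m
Load 3 — applied couple M₀=7 kN·m at a=8/3 m (b=L-a=16/3):
  M_3 = M₀x/L - M₀  [x>a] = 7·(16/3)/8 - 7 = -7/3 kN·m
Superposition: M = Σ M_i = -8/3 kN·m ≈ -2.666667 kN·m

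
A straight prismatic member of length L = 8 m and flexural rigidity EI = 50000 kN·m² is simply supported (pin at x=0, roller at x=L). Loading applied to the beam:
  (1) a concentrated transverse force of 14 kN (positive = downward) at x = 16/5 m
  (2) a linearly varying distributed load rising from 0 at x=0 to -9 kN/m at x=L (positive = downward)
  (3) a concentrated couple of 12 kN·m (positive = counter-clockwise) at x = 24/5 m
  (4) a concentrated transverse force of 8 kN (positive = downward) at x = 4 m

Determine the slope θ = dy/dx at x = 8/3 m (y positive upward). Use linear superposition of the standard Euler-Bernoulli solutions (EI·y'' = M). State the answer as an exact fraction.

Load 1 — point force P=14 kN at a=16/5 m (b=L-a=24/5):
  θ_1 = -Pb(L²-b²-3x²)/(6LEI)  [x≤a] = -14·(24/5)·(8²-(24/5)²-3·(8/3)²)/(6·8·50000) = -644/1171875 rad
Load 2 — triangular load w₀=-9 kN/m (0→w₀ over full span):
  θ_2 = -w₀(7L⁴-30L²x²+15x⁴)/(360LEI) = -(-9)·(7·8⁴-30·8²·(8/3)²+15·(8/3)⁴)/(360·8·50000) = 416/421875 rad
Load 3 — applied couple M₀=12 kN·m at a=24/5 m (b=L-a=16/5):
  θ_3 = (M₀x²/(2L)+C₁)/EI  [x≤a] with C₁=M₀(3b²-L²)/(6L)=-208/25 = (12·(8/3)²/(2·8)+(-208/25))/50000 = -14/234375 rad
Load 4 — point force P=8 kN at a=4 m (b=L-a=4):
  θ_4 = -Pb(L²-b²-3x²)/(6LEI)  [x≤a] = -8·4·(8²-4²-3·(8/3)²)/(6·8·50000) = -2/5625 rad
Superposition: θ = Σ θ_i = 224/10546875 rad ≈ 0.000021 rad

θ(8/3) = 224/10546875 rad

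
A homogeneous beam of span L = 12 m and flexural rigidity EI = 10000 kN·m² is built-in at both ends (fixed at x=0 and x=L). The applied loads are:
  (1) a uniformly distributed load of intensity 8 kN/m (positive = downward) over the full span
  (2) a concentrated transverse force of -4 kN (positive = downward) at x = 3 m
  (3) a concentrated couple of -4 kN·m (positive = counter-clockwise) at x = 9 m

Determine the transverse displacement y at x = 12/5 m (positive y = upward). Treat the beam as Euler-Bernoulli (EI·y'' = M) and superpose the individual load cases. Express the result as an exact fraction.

Load 1 — uniform load w=8 kN/m over full span:
  y_1 = -wx²(L-x)²/(24EI) = -8·(12/5)²·(12-(12/5))²/(24·10000) = -6912/390625 m
Load 2 — point force P=-4 kN at a=3 m (b=L-a=9):
  y_2 = -Pb²x²(3aL-(3a+b)x)/(6L³EI)  [x≤a] = -(-4)·9²·(12/5)²·(3·3·12-(3·3+9)·(12/5))/(6·12³·10000) = 729/625000 m
Load 3 — applied couple M₀=-4 kN·m at a=9 m (b=L-a=3):
  y_3 = (R_Ax³/6 - M_Ax²/2)/EI  [x≤a] with R_A=-3/8, M_A=-5/4 = ((-3/8)·(12/5)³/6 - (-5/4)·(12/5)²/2)/10000 = 171/625000 m
Superposition: y = Σ y_i = -12699/781250 m ≈ -0.016255 m

y(12/5) = -12699/781250 m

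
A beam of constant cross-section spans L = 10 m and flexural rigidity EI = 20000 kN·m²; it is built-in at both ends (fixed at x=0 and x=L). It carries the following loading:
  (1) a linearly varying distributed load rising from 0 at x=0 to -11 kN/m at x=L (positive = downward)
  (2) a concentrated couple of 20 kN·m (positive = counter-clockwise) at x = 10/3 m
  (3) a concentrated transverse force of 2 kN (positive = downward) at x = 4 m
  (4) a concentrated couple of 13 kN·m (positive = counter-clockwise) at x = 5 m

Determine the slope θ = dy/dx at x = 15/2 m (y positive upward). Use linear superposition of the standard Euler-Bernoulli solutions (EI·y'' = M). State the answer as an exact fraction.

Load 1 — triangular load w₀=-11 kN/m (0→w₀ over full span):
  θ_1 = -w₀(2x(L-x)(L-2x)(x+2L)+x²(L-x)²)/(120LEI) = -(-11)·(2·(15/2)·(10-(15/2))·(10-2·(15/2))·((15/2)+2·10)+(15/2)²·(10-(15/2))²)/(120·10·20000) = -451/204800 rad
Load 2 — applied couple M₀=20 kN·m at a=10/3 m (b=L-a=20/3):
  θ_2 = (R_Ax²/2 - M_Ax - M₀(x-a))/EI  [x>a] with R_A=8/3, M_A=0 = ((8/3)·(15/2)²/2 - 0·(15/2) - 20·((15/2)-(10/3)))/20000 = -1/2400 rad
Load 3 — point force P=2 kN at a=4 m (b=L-a=6):
  θ_3 = Pa²(L-x)(2bL-(3b+a)(L-x))/(2L³EI)  [x>a] = 2·4²·(10-(15/2))·(2·6·10-(3·6+4)·(10-(15/2)))/(2·10³·20000) = 13/100000 rad
Load 4 — applied couple M₀=13 kN·m at a=5 m (b=L-a=5):
  θ_4 = (R_Ax²/2 - M_Ax - M₀(x-a))/EI  [x>a] with R_A=39/20, M_A=13/4 = ((39/20)·(15/2)²/2 - (13/4)·(15/2) - 13·((15/2)-5))/20000 = -13/128000 rad
Superposition: θ = Σ θ_i = -198941/76800000 rad ≈ -0.002590 rad

θ(15/2) = -198941/76800000 rad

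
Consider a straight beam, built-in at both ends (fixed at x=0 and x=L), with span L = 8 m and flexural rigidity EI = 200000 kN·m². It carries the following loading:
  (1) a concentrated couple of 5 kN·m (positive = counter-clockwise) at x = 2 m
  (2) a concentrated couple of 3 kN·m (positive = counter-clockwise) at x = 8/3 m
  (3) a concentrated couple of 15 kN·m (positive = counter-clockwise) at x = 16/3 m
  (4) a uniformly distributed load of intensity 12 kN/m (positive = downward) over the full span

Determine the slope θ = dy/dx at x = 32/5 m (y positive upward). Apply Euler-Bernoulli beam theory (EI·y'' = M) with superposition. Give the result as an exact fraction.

θ(32/5) = 389/1562500 rad

Load 1 — applied couple M₀=5 kN·m at a=2 m (b=L-a=6):
  θ_1 = (R_Ax²/2 - M_Ax - M₀(x-a))/EI  [x>a] with R_A=45/64, M_A=-15/16 = ((45/64)·(32/5)²/2 - (-15/16)·(32/5) - 5·((32/5)-2))/200000 = -1/125000 rad
Load 2 — applied couple M₀=3 kN·m at a=8/3 m (b=L-a=16/3):
  θ_2 = (R_Ax²/2 - M_Ax - M₀(x-a))/EI  [x>a] with R_A=1/2, M_A=0 = ((1/2)·(32/5)²/2 - 0·(32/5) - 3·((32/5)-(8/3)))/200000 = -3/625000 rad
Load 3 — applied couple M₀=15 kN·m at a=16/3 m (b=L-a=8/3):
  θ_3 = (R_Ax²/2 - M_Ax - M₀(x-a))/EI  [x>a] with R_A=5/2, M_A=5 = ((5/2)·(32/5)²/2 - 5·(32/5) - 15·((32/5)-(16/3)))/200000 = 1/62500 rad
Load 4 — uniform load w=12 kN/m over full span:
  θ_4 = -wx(L-x)(L-2x)/(12EI) = -12·(32/5)·(8-(32/5))·(8-2·(32/5))/(12·200000) = 96/390625 rad
Superposition: θ = Σ θ_i = 389/1562500 rad ≈ 0.000249 rad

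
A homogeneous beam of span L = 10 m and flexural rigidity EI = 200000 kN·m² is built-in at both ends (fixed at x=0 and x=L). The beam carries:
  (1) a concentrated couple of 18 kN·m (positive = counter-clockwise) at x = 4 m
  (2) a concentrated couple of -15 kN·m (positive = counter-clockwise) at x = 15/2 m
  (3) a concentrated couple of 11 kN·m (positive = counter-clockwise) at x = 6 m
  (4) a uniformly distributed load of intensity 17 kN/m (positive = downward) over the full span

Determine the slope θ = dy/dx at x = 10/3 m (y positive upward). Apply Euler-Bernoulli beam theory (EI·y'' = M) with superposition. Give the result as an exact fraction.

θ(10/3) = -152963/324000000 rad

Load 1 — applied couple M₀=18 kN·m at a=4 m (b=L-a=6):
  θ_1 = (R_Ax²/2 - M_Ax)/EI  [x≤a] with R_A=324/125, M_A=54/25 = ((324/125)·(10/3)²/2 - (54/25)·(10/3))/200000 = 9/250000 rad
Load 2 — applied couple M₀=-15 kN·m at a=15/2 m (b=L-a=5/2):
  θ_2 = (R_Ax²/2 - M_Ax)/EI  [x≤a] with R_A=-27/16, M_A=-75/16 = ((-27/16)·(10/3)²/2 - (-75/16)·(10/3))/200000 = 1/32000 rad
Load 3 — applied couple M₀=11 kN·m at a=6 m (b=L-a=4):
  θ_3 = (R_Ax²/2 - M_Ax)/EI  [x≤a] with R_A=198/125, M_A=88/25 = ((198/125)·(10/3)²/2 - (88/25)·(10/3))/200000 = -11/750000 rad
Load 4 — uniform load w=17 kN/m over full span:
  θ_4 = -wx(L-x)(L-2x)/(12EI) = -17·(10/3)·(10-(10/3))·(10-2·(10/3))/(12·200000) = -17/32400 rad
Superposition: θ = Σ θ_i = -152963/324000000 rad ≈ -0.000472 rad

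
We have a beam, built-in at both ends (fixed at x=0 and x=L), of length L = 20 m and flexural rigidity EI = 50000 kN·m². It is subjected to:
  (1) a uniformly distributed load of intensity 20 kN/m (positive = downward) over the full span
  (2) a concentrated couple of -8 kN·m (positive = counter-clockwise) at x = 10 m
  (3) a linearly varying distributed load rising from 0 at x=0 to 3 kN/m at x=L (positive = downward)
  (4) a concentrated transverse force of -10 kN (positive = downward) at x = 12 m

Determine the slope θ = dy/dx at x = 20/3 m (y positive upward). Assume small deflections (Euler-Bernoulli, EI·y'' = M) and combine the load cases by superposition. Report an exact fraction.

θ(20/3) = -572/28125 rad

Load 1 — uniform load w=20 kN/m over full span:
  θ_1 = -wx(L-x)(L-2x)/(12EI) = -20·(20/3)·(20-(20/3))·(20-2·(20/3))/(12·50000) = -8/405 rad
Load 2 — applied couple M₀=-8 kN·m at a=10 m (b=L-a=10):
  θ_2 = (R_Ax²/2 - M_Ax)/EI  [x≤a] with R_A=-3/5, M_A=-2 = ((-3/5)·(20/3)²/2 - (-2)·(20/3))/50000 = 0 rad
Load 3 — triangular load w₀=3 kN/m (0→w₀ over full span):
  θ_3 = -w₀(2x(L-x)(L-2x)(x+2L)+x²(L-x)²)/(120LEI) = -3·(2·(20/3)·(20-(20/3))·(20-2·(20/3))·((20/3)+2·20)+(20/3)²·(20-(20/3))²)/(120·20·50000) = -16/10125 rad
Load 4 — point force P=-10 kN at a=12 m (b=L-a=8):
  θ_4 = -Pb²x(2aL-(3a+b)x)/(2L³EI)  [x≤a] = -(-10)·8²·(20/3)·(2·12·20-(3·12+8)·(20/3))/(2·20³·50000) = 28/28125 rad
Superposition: θ = Σ θ_i = -572/28125 rad ≈ -0.020338 rad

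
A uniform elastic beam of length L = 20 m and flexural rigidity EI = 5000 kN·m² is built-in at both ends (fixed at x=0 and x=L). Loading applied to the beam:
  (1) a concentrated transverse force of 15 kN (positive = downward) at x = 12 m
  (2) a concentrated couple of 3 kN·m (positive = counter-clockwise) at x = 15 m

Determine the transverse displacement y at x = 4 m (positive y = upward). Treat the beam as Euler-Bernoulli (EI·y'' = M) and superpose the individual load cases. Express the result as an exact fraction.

y(4) = -8989/250000 m

Load 1 — point force P=15 kN at a=12 m (b=L-a=8):
  y_1 = -Pb²x²(3aL-(3a+b)x)/(6L³EI)  [x≤a] = -15·8²·4²·(3·12·20-(3·12+8)·4)/(6·20³·5000) = -544/15625 m
Load 2 — applied couple M₀=3 kN·m at a=15 m (b=L-a=5):
  y_2 = (R_Ax³/6 - M_Ax²/2)/EI  [x≤a] with R_A=27/160, M_A=15/16 = ((27/160)·4³/6 - (15/16)·4²/2)/5000 = -57/50000 m
Superposition: y = Σ y_i = -8989/250000 m ≈ -0.035956 m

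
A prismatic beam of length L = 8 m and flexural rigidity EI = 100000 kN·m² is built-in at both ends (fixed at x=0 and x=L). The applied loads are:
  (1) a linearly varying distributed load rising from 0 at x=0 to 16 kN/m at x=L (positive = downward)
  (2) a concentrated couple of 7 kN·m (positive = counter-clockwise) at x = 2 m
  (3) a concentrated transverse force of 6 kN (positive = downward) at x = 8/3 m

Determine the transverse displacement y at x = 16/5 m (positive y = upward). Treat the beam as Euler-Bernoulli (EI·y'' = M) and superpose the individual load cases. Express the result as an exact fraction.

y(16/5) = -630699/781250000 m

Load 1 — triangular load w₀=16 kN/m (0→w₀ over full span):
  y_1 = -w₀x²(L-x)²(x+2L)/(120LEI) = -16·(16/5)²·(8-(16/5))²·((16/5)+2·8)/(120·8·100000) = -36864/48828125 m
Load 2 — applied couple M₀=7 kN·m at a=2 m (b=L-a=6):
  y_2 = (R_Ax³/6 - M_Ax²/2 - M₀(x-a)²/2)/EI  [x>a] with R_A=63/64, M_A=-21/16 = ((63/64)·(16/5)³/6 - (-21/16)·(16/5)²/2 - 7·((16/5)-2)²/2)/100000 = 441/6250000 m
Load 3 — point force P=6 kN at a=8/3 m (b=L-a=16/3):
  y_3 = -Pa²(L-x)²(3bL-(3b+a)(L-x))/(6L³EI)  [x>a] = -6·(8/3)²·(8-(16/5))²·(3·(16/3)·8-(3·(16/3)+(8/3))·(8-(16/5)))/(6·8³·100000) = -48/390625 m
Superposition: y = Σ y_i = -630699/781250000 m ≈ -0.000807 m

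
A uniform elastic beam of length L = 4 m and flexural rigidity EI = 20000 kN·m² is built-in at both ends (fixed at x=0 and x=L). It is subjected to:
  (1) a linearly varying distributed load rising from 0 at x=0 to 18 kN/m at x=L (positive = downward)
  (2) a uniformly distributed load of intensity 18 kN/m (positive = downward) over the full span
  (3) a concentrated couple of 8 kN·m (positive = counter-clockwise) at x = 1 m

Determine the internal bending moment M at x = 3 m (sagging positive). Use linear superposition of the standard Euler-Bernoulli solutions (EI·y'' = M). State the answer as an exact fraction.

M(3) = 29/5 kN·m

Load 1 — triangular load w₀=18 kN/m (0→w₀ over full span):
  M_1 = 3w₀Lx/20 - w₀L²/30 - w₀x³/(6L) = 3·18·4·3/20 - 18·4²/30 - 18·3³/(6·4) = 51/20 kN·m
Load 2 — uniform load w=18 kN/m over full span:
  M_2 = wLx/2 - wL²/12 - wx²/2 = 18·4·3/2 - 18·4²/12 - 18·3²/2 = 3 kN·m
Load 3 — applied couple M₀=8 kN·m at a=1 m (b=L-a=3):
  M_3 = R_Ax - M_A - M₀  [x>a] with R_A=9/4, M_A=-3/2 = (9/4)·3 - (-3/2) - 8 = 1/4 kN·m
Superposition: M = Σ M_i = 29/5 kN·m ≈ 5.800000 kN·m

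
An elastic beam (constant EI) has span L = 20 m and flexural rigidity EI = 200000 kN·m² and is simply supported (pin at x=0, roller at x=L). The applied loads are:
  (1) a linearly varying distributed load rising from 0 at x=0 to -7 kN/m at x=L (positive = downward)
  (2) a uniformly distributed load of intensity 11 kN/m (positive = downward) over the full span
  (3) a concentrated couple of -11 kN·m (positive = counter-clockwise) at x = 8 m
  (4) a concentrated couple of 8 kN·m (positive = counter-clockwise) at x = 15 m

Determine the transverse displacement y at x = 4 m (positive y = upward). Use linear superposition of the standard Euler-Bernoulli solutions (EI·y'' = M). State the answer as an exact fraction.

y(4) = -180019/3750000 m

Load 1 — triangular load w₀=-7 kN/m (0→w₀ over full span):
  y_1 = -w₀x(7L⁴-10L²x²+3x⁴)/(360LEI) = -(-7)·4·(7·20⁴-10·20²·4²+3·4⁴)/(360·20·200000) = 4816/234375 m
Load 2 — uniform load w=11 kN/m over full span:
  y_2 = -wx(L³-2Lx²+x³)/(24EI) = -11·4·(20³-2·20·4²+4³)/(24·200000) = -638/9375 m
Load 3 — applied couple M₀=-11 kN·m at a=8 m (b=L-a=12):
  y_3 = (M₀x³/(6L)+C₁x)/EI  [x≤a] with C₁=M₀(3b²-L²)/(6L)=-44/15 = ((-11)·4³/(6·20)+(-44/15)·4)/200000 = -11/125000 m
Load 4 — applied couple M₀=8 kN·m at a=15 m (b=L-a=5):
  y_4 = (M₀x³/(6L)+C₁x)/EI  [x≤a] with C₁=M₀(3b²-L²)/(6L)=-65/3 = (8·4³/(6·20)+(-65/3)·4)/200000 = -103/250000 m
Superposition: y = Σ y_i = -180019/3750000 m ≈ -0.048005 m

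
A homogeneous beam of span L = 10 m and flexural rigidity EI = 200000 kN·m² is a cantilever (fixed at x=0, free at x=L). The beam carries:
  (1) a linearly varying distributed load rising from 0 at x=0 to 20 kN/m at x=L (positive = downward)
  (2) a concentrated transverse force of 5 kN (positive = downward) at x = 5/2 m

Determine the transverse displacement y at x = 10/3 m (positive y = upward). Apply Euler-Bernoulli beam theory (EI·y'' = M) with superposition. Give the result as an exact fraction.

y(10/3) = -58457/3732480 m

Load 1 — triangular load w₀=20 kN/m (0→w₀ over full span):
  y_1 = (w₀Lx³/12-w₀L²x²/6-w₀x⁵/(120L))/EI = (20·10·(10/3)³/12-20·10²·(10/3)²/6-20·(10/3)⁵/(120·10))/200000 = -451/29160 m
Load 2 — point force P=5 kN at a=5/2 m (b=L-a=15/2):
  y_2 = -Pa²(3x-a)/(6EI)  [x>a] = -5·(5/2)²·(3·(10/3)-(5/2))/(6·200000) = -1/5120 m
Superposition: y = Σ y_i = -58457/3732480 m ≈ -0.015662 m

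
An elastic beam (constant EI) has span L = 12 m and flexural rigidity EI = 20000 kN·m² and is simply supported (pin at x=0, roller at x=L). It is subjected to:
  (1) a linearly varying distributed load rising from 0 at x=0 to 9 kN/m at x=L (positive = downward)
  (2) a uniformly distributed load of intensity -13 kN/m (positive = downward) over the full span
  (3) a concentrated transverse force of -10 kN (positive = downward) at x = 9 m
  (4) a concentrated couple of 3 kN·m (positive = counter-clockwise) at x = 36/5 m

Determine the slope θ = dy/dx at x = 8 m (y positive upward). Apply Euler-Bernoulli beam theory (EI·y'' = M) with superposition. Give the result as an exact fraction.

Load 1 — triangular load w₀=9 kN/m (0→w₀ over full span):
  θ_1 = -w₀(7L⁴-30L²x²+15x⁴)/(360LEI) = -9·(7·12⁴-30·12²·8²+15·8⁴)/(360·12·20000) = 91/12500 rad
Load 2 — uniform load w=-13 kN/m over full span:
  θ_2 = -w(L³-6Lx²+4x³)/(24EI) = -(-13)·(12³-6·12·8²+4·8³)/(24·20000) = -169/7500 rad
Load 3 — point force P=-10 kN at a=9 m (b=L-a=3):
  θ_3 = -Pb(L²-b²-3x²)/(6LEI)  [x≤a] = -(-10)·3·(12²-3²-3·8²)/(6·12·20000) = -19/16000 rad
Load 4 — applied couple M₀=3 kN·m at a=36/5 m (b=L-a=24/5):
  θ_4 = (M₀x²/(2L)-M₀(x-a)+C₁)/EI  [x>a] with C₁=M₀(3b²-L²)/(6L)=-78/25 = (3·8²/(2·12)-3·(8-(36/5))+(-78/25))/20000 = 31/250000 rad
Superposition: θ = Σ θ_i = -97901/6000000 rad ≈ -0.016317 rad

θ(8) = -97901/6000000 rad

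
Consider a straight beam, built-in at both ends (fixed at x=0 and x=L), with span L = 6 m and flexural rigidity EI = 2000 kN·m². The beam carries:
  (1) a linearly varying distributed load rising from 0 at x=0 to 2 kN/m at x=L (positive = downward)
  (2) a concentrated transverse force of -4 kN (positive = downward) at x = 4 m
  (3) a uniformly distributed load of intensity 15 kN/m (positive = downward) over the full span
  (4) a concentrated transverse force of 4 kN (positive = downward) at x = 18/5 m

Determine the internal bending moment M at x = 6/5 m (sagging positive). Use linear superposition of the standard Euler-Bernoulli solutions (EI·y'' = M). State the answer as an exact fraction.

M(6/5) = -4157/1875 kN·m

Load 1 — triangular load w₀=2 kN/m (0→w₀ over full span):
  M_1 = 3w₀Lx/20 - w₀L²/30 - w₀x³/(6L) = 3·2·6·(6/5)/20 - 2·6²/30 - 2·(6/5)³/(6·6) = -42/125 kN·m
Load 2 — point force P=-4 kN at a=4 m (b=L-a=2):
  M_2 = Pb²(3a+b)x/L³ - Pab²/L²  [x≤a] = (-4)·2²·(3·4+2)·(6/5)/6³ - (-4)·4·2²/6² = 8/15 kN·m
Load 3 — uniform load w=15 kN/m over full span:
  M_3 = wLx/2 - wL²/12 - wx²/2 = 15·6·(6/5)/2 - 15·6²/12 - 15·(6/5)²/2 = -9/5 kN·m
Load 4 — point force P=4 kN at a=18/5 m (b=L-a=12/5):
  M_4 = Pb²(3a+b)x/L³ - Pab²/L²  [x≤a] = 4·(12/5)²·(3·(18/5)+(12/5))·(6/5)/6³ - 4·(18/5)·(12/5)²/6² = -384/625 kN·m
Superposition: M = Σ M_i = -4157/1875 kN·m ≈ -2.217067 kN·m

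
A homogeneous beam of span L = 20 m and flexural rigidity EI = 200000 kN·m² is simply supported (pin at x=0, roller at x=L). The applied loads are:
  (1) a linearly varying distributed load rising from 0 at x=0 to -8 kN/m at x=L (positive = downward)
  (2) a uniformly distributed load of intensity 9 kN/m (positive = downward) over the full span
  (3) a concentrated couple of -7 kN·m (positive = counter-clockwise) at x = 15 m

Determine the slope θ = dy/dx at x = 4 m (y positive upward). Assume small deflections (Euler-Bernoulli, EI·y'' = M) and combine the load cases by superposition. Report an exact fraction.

θ(4) = -476807/72000000 rad

Load 1 — triangular load w₀=-8 kN/m (0→w₀ over full span):
  θ_1 = -w₀(7L⁴-30L²x²+15x⁴)/(360LEI) = -(-8)·(7·20⁴-30·20²·4²+15·4⁴)/(360·20·200000) = 728/140625 rad
Load 2 — uniform load w=9 kN/m over full span:
  θ_2 = -w(L³-6Lx²+4x³)/(24EI) = -9·(20³-6·20·4²+4·4³)/(24·200000) = -297/25000 rad
Load 3 — applied couple M₀=-7 kN·m at a=15 m (b=L-a=5):
  θ_3 = (M₀x²/(2L)+C₁)/EI  [x≤a] with C₁=M₀(3b²-L²)/(6L)=455/24 = ((-7)·4²/(2·20)+(455/24))/200000 = 1939/24000000 rad
Superposition: θ = Σ θ_i = -476807/72000000 rad ≈ -0.006622 rad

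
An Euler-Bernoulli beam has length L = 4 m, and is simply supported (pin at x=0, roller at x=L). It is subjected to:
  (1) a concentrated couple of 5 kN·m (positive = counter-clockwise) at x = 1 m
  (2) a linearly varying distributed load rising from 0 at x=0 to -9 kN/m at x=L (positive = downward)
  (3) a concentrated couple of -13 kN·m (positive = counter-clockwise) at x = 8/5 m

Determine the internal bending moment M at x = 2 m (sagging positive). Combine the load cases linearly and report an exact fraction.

Load 1 — applied couple M₀=5 kN·m at a=1 m (b=L-a=3):
  M_1 = M₀x/L - M₀  [x>a] = 5·2/4 - 5 = -5/2 kN·m
Load 2 — triangular load w₀=-9 kN/m (0→w₀ over full span):
  M_2 = w₀Lx/6 - w₀x³/(6L) = (-9)·4·2/6 - (-9)·2³/(6·4) = -9 kN·m
Load 3 — applied couple M₀=-13 kN·m at a=8/5 m (b=L-a=12/5):
  M_3 = M₀x/L - M₀  [x>a] = (-13)·2/4 - (-13) = 13/2 kN·m
Superposition: M = Σ M_i = -5 kN·m ≈ -5.000000 kN·m

M(2) = -5 kN·m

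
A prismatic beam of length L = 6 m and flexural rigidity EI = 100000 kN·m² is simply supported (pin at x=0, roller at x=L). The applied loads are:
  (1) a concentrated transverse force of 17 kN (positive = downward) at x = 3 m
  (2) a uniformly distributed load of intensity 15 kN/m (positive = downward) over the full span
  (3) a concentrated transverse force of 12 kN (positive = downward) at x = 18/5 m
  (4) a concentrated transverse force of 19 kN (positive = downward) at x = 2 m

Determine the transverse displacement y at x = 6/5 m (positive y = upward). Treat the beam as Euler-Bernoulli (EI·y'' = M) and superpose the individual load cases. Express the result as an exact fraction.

Load 1 — point force P=17 kN at a=3 m (b=L-a=3):
  y_1 = -Pbx(L²-b²-x²)/(6LEI)  [x≤a] = -17·3·(6/5)·(6²-3²-(6/5)²)/(6·6·100000) = -10863/25000000 m
Load 2 — uniform load w=15 kN/m over full span:
  y_2 = -wx(L³-2Lx²+x³)/(24EI) = -15·(6/5)·(6³-2·6·(6/5)²+(6/5)³)/(24·100000) = -2349/1562500 m
Load 3 — point force P=12 kN at a=18/5 m (b=L-a=12/5):
  y_3 = -Pbx(L²-b²-x²)/(6LEI)  [x≤a] = -12·(12/5)·(6/5)·(6²-(12/5)²-(6/5)²)/(6·6·100000) = -108/390625 m
Load 4 — point force P=19 kN at a=2 m (b=L-a=4):
  y_4 = -Pbx(L²-b²-x²)/(6LEI)  [x≤a] = -19·4·(6/5)·(6²-4²-(6/5)²)/(6·6·100000) = -551/1171875 m
Superposition: y = Σ y_i = -201341/75000000 m ≈ -0.002685 m

y(6/5) = -201341/75000000 m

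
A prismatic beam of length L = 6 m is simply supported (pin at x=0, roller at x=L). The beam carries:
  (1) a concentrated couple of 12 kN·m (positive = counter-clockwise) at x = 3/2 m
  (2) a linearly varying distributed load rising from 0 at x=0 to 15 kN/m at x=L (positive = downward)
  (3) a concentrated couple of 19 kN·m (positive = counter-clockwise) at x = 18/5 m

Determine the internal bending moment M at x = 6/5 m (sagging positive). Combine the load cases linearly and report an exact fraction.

Load 1 — applied couple M₀=12 kN·m at a=3/2 m (b=L-a=9/2):
  M_1 = M₀x/L  [x≤a] = 12·(6/5)/6 = 12/5 kN·m
Load 2 — triangular load w₀=15 kN/m (0→w₀ over full span):
  M_2 = w₀Lx/6 - w₀x³/(6L) = 15·6·(6/5)/6 - 15·(6/5)³/(6·6) = 432/25 kN·m
Load 3 — applied couple M₀=19 kN·m at a=18/5 m (b=L-a=12/5):
  M_3 = M₀x/L  [x≤a] = 19·(6/5)/6 = 19/5 kN·m
Superposition: M = Σ M_i = 587/25 kN·m ≈ 23.480000 kN·m

M(6/5) = 587/25 kN·m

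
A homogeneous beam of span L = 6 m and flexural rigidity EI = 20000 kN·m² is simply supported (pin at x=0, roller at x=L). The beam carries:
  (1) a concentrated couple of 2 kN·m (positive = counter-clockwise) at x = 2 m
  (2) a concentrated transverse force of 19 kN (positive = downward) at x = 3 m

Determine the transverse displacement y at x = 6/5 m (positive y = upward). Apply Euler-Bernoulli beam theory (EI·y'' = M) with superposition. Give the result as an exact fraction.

Load 1 — applied couple M₀=2 kN·m at a=2 m (b=L-a=4):
  y_1 = (M₀x³/(6L)+C₁x)/EI  [x≤a] with C₁=M₀(3b²-L²)/(6L)=2/3 = (2·(6/5)³/(6·6)+(2/3)·(6/5))/20000 = 7/156250 m
Load 2 — point force P=19 kN at a=3 m (b=L-a=3):
  y_2 = -Pbx(L²-b²-x²)/(6LEI)  [x≤a] = -19·3·(6/5)·(6²-3²-(6/5)²)/(6·6·20000) = -12141/5000000 m
Superposition: y = Σ y_i = -11917/5000000 m ≈ -0.002383 m

y(6/5) = -11917/5000000 m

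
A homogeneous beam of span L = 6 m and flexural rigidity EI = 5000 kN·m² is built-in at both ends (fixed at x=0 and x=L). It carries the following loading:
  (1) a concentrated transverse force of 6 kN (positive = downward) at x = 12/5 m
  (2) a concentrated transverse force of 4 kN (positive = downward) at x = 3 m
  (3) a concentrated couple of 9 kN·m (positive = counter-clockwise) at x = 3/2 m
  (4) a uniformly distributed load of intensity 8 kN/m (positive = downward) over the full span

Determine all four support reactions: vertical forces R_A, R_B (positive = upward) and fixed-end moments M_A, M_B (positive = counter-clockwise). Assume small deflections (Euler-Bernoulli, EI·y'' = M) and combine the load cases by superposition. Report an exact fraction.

Load 1 — point force P=6 kN at a=12/5 m (b=L-a=18/5):
  R_A = Pb²(3a+b)/L³ = 6·(18/5)²·(3·(12/5)+(18/5))/6³ = 486/125 kN
  M_A = Pab²/L² = 6·(12/5)·(18/5)²/6² = 648/125 kN·m
  R_B = Pa²(a+3b)/L³ = 6·(12/5)²·((12/5)+3·(18/5))/6³ = 264/125 kN
  M_B = -Pa²b/L² = -6·(12/5)²·(18/5)/6² = -432/125 kN·m
Load 2 — point force P=4 kN at a=3 m (b=L-a=3):
  R_A = Pb²(3a+b)/L³ = 4·3²·(3·3+3)/6³ = 2 kN
  M_A = Pab²/L² = 4·3·3²/6² = 3 kN·m
  R_B = Pa²(a+3b)/L³ = 4·3²·(3+3·3)/6³ = 2 kN
  M_B = -Pa²b/L² = -4·3²·3/6² = -3 kN·m
Load 3 — applied couple M₀=9 kN·m at a=3/2 m (b=L-a=9/2):
  R_A = 6M₀ab/L³ = 6·9·(3/2)·(9/2)/6³ = 27/16 kN
  M_A = M₀b(2a-b)/L² = 9·(9/2)·(2·(3/2)-(9/2))/6² = -27/16 kN·m
  R_B = -6M₀ab/L³ = -6·9·(3/2)·(9/2)/6³ = -27/16 kN
  M_B = M₀a(2b-a)/L² = 9·(3/2)·(2·(9/2)-(3/2))/6² = 45/16 kN·m
Load 4 — uniform load w=8 kN/m over full span:
  R_A = wL/2 = 8·6/2 = 24 kN
  M_A = wL²/12 = 8·6²/12 = 24 kN·m
  R_B = wL/2 = 8·6/2 = 24 kN
  M_B = -wL²/12 = -8·6²/12 = -24 kN·m
Superposition: R_A = 63151/2000 kN, M_A = 60993/2000 kN·m, R_B = 52849/2000 kN, M_B = -55287/2000 kN·m

R_A = 63151/2000 kN, M_A = 60993/2000 kN·m, R_B = 52849/2000 kN, M_B = -55287/2000 kN·m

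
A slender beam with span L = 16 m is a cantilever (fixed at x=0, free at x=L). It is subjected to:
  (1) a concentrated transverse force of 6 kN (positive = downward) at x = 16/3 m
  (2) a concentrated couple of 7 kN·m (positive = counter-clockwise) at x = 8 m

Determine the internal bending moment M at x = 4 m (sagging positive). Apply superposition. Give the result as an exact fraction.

M(4) = -1 kN·m

Load 1 — point force P=6 kN at a=16/3 m (b=L-a=32/3):
  M_1 = -P(a-x)  [x≤a] = -6·((16/3)-4) = -8 kN·m
Load 2 — applied couple M₀=7 kN·m at a=8 m (b=L-a=8):
  M_2 = M₀  [x≤a] = 7 = 7 kN·m
Superposition: M = Σ M_i = -1 kN·m ≈ -1.000000 kN·m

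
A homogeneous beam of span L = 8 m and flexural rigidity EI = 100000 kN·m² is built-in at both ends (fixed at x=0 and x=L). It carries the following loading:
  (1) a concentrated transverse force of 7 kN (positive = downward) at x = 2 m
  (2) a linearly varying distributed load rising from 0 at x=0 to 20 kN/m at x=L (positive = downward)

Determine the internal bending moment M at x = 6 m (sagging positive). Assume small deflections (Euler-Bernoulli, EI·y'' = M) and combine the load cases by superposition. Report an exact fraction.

M(6) = 523/48 kN·m

Load 1 — point force P=7 kN at a=2 m (b=L-a=6):
  M_1 = Pa²(a+3b)(L-x)/L³ - Pa²b/L²  [x>a] = 7·2²·(2+3·6)·(8-6)/8³ - 7·2²·6/8² = -7/16 kN·m
Load 2 — triangular load w₀=20 kN/m (0→w₀ over full span):
  M_2 = 3w₀Lx/20 - w₀L²/30 - w₀x³/(6L) = 3·20·8·6/20 - 20·8²/30 - 20·6³/(6·8) = 34/3 kN·m
Superposition: M = Σ M_i = 523/48 kN·m ≈ 10.895833 kN·m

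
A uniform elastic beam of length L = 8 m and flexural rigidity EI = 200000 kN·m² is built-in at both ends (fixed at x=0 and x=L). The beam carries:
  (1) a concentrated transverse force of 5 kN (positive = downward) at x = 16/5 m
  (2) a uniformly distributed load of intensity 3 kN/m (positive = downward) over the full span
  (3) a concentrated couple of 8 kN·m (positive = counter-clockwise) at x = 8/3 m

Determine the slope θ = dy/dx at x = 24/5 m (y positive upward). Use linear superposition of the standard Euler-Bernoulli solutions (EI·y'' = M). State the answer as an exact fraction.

Load 1 — point force P=5 kN at a=16/5 m (b=L-a=24/5):
  θ_1 = Pa²(L-x)(2bL-(3b+a)(L-x))/(2L³EI)  [x>a] = 5·(16/5)²·(8-(24/5))·(2·(24/5)·8-(3·(24/5)+(16/5))·(8-(24/5)))/(2·8³·200000) = 32/1953125 rad
Load 2 — uniform load w=3 kN/m over full span:
  θ_2 = -wx(L-x)(L-2x)/(12EI) = -3·(24/5)·(8-(24/5))·(8-2·(24/5))/(12·200000) = 12/390625 rad
Load 3 — applied couple M₀=8 kN·m at a=8/3 m (b=L-a=16/3):
  θ_3 = (R_Ax²/2 - M_Ax - M₀(x-a))/EI  [x>a] with R_A=4/3, M_A=0 = ((4/3)·(24/5)²/2 - 0·(24/5) - 8·((24/5)-(8/3)))/200000 = -2/234375 rad
Superposition: θ = Σ θ_i = 226/5859375 rad ≈ 0.000039 rad

θ(24/5) = 226/5859375 rad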